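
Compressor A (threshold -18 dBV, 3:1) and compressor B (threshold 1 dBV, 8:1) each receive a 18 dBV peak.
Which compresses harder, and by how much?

A: overshoot 36 dB → output overshoot 12 dB → GR 24 dB.
B: overshoot 17 dB → output overshoot 2.125 dB → GR 14.875 dB.
A applies 9.125 dB more gain reduction.

A, by 9.125 dB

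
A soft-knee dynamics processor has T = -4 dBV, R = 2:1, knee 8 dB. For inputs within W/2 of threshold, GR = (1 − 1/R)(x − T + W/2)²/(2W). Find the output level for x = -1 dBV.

-2.53125 dBV

x − T + W/2 = -1 − (-4) + 4 = 7.
GR = (1 − 1/2) × 7² / 16 = 0.5 × 49 / 16 = 1.53125 dB.
Output = -1 − 1.53125 = -2.53125 dBV.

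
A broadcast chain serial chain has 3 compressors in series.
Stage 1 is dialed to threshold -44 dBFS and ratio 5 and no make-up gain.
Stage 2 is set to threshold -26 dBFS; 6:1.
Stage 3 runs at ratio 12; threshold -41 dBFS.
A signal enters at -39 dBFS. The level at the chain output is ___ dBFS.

-43 dBFS

Stage 1: overshoot 5 dB → 5/5 = 1 dB → -43 dBFS.
Stage 2: -43 dBFS is at or below the -26 dBFS threshold — no compression; output -43 dBFS.
Stage 3: below threshold (-43 ≤ -41); passes unchanged; output -43 dBFS.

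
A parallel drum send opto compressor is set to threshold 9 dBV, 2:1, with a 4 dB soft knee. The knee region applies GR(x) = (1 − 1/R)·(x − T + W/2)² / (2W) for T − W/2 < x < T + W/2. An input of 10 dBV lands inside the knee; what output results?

9.4375 dBV

x − T + W/2 = 10 − 9 + 2 = 3.
GR = (1 − 1/2) × 3² / 8 = 0.5 × 9 / 8 = 0.5625 dB.
Output = 10 − 0.5625 = 9.4375 dBV.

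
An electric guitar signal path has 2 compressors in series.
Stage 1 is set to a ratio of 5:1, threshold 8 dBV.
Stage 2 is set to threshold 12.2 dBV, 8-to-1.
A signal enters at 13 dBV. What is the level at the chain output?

9 dBV

Stage 1: 5 dB above 8 dBV, reduced 5:1 to 1 dB above → 9 dBV.
Stage 2: 9 dBV is at or below the 12.2 dBV threshold — no compression; output 9 dBV.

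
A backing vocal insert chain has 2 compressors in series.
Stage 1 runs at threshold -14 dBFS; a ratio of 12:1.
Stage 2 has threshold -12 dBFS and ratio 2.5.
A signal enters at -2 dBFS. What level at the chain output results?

Stage 1: 12 dB above -14 dBFS, reduced 12:1 to 1 dB above → -13 dBFS.
Stage 2: -13 dBFS ≤ -12 dBFS, so stage 2 doesn't engage; output -13 dBFS.

-13 dBFS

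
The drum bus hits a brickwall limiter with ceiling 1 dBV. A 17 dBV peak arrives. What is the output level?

The limiter clamps the peak to its 1 dBV ceiling.

1 dBV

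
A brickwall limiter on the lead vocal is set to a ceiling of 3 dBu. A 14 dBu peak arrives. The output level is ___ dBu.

At ∞:1, everything above 3 dBu is held at the ceiling.

3 dBu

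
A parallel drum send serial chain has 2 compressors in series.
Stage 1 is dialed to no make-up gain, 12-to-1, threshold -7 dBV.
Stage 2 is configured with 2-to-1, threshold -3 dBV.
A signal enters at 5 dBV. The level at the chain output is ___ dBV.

Stage 1: 5 dBV is 12 dB over -7 dBV; at 12:1 that becomes 1 dB over, giving -6 dBV.
Stage 2: below threshold (-6 ≤ -3); passes unchanged; output -6 dBV.

-6 dBV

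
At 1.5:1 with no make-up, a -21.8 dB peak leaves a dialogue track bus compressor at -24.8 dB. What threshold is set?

-30.8 dB

Let T be the threshold. Output overshoot = (input overshoot)/R, so -24.8 − T = (-21.8 − T)/1.5.
1.5·(-24.8 − T) = -21.8 − T → 0.5·T = -37.2 − (-21.8) = -15.4.
T = -15.4/0.5 = -30.8 dB.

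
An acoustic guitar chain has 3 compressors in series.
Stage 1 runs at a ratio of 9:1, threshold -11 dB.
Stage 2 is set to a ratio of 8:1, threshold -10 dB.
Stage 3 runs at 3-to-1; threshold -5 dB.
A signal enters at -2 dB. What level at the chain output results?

-10 dB

Stage 1: 9 dB above -11 dB, reduced 9:1 to 1 dB above → -10 dB.
Stage 2: -10 dB ≤ -10 dB, so stage 2 doesn't engage; output -10 dB.
Stage 3: -10 dB ≤ -5 dB, so stage 3 doesn't engage; output -10 dB.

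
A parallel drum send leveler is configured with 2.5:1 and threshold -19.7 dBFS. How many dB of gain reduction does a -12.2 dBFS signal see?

Overshoot = -12.2 − (-19.7) = 7.5 dB.
After 2.5:1 compression the overshoot becomes 7.5/2.5 = 3 dB.
So the signal is attenuated by 7.5 − 3 = 4.5 dB.

4.5 dB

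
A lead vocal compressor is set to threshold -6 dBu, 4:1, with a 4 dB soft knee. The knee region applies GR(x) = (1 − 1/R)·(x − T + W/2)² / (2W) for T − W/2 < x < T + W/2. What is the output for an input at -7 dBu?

-7.09375 dBu

x − T + W/2 = -7 − (-6) + 2 = 1.
GR = (1 − 1/4) × 1² / 8 = 0.75 × 1 / 8 = 0.09375 dB.
Output = -7 − 0.09375 = -7.09375 dBu.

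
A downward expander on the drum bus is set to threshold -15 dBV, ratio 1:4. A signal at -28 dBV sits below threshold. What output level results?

-67 dBV

Below threshold, a 1:4 expander applies gain = (4−1)×(T − x) of attenuation.
(4−1) × 13 = 39 dB, so output = -28 − 39 = -67 dBV.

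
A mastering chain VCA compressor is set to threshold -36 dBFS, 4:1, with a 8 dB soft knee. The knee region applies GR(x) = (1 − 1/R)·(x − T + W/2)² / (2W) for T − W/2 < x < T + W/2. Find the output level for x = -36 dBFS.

-36.75 dBFS

x − T + W/2 = -36 − (-36) + 4 = 4.
GR = (1 − 1/4) × 4² / 16 = 0.75 × 16 / 16 = 0.75 dB.
Output = -36 − 0.75 = -36.75 dBFS.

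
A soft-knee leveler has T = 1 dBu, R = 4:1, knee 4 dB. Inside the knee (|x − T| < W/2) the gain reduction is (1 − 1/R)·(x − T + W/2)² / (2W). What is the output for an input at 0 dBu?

x − T + W/2 = 0 − 1 + 2 = 1.
GR = (1 − 1/4) × 1² / 8 = 0.75 × 1 / 8 = 0.09375 dB.
Output = 0 − 0.09375 = -0.09375 dBu.

-0.09375 dBu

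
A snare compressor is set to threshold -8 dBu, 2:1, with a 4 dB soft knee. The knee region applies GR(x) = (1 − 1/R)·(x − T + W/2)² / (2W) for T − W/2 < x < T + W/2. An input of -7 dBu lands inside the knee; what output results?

x − T + W/2 = -7 − (-8) + 2 = 3.
GR = (1 − 1/2) × 3² / 8 = 0.5 × 9 / 8 = 0.5625 dB.
Output = -7 − 0.5625 = -7.5625 dBu.

-7.5625 dBu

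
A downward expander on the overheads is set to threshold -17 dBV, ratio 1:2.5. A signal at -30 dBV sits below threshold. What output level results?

Below threshold, a 1:2.5 expander applies gain = (2.5−1)×(T − x) of attenuation.
(2.5−1) × 13 = 19.5 dB, so output = -30 − 19.5 = -49.5 dBV.

-49.5 dBV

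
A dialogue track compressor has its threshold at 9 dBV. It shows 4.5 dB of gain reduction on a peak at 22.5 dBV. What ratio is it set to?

1.5:1

Input overshoot = 22.5 − 9 = 13.5 dB.
Output overshoot = 13.5 − 4.5 = 9 dB.
Ratio = input overshoot / output overshoot = 13.5 / 9 = 1.5.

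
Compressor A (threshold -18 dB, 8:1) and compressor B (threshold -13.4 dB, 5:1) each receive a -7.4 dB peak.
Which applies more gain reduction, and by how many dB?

A: 10.6 dB over, compressed to 1.325 dB over, so 9.275 dB of GR.
B: 6 dB over, compressed to 1.2 dB over, so 4.8 dB of GR.
A applies 4.475 dB more gain reduction.

A, by 4.475 dB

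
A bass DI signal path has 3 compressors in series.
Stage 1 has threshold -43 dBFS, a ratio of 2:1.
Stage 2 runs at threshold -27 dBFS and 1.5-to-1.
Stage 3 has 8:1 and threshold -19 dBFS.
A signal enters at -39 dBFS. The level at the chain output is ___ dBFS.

Stage 1: 4 dB above -43 dBFS, reduced 2:1 to 2 dB above → -41 dBFS.
Stage 2: -41 dBFS ≤ -27 dBFS, so stage 2 doesn't engage; output -41 dBFS.
Stage 3: -41 dBFS is at or below the -19 dBFS threshold — no compression; output -41 dBFS.

-41 dBFS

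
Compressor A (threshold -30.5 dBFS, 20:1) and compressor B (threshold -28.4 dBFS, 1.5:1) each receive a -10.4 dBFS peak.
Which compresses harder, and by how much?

A, by 13.095 dB

A: GR = 20.1 − 20.1/20 = 19.095 dB.
B: GR = 18 − 18/1.5 = 6 dB.
A applies 13.095 dB more gain reduction.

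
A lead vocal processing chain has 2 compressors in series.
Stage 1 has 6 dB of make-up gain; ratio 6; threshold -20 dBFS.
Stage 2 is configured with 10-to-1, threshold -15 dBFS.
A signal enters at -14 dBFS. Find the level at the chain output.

-14.8 dBFS

Stage 1: 6 dB above -20 dBFS, reduced 6:1 to 1 dB above → -19 dBFS; +6 dB make-up → -13 dBFS.
Stage 2: -13 dBFS is 2 dB over -15 dBFS; at 10:1 that becomes 0.2 dB over, giving -14.8 dBFS.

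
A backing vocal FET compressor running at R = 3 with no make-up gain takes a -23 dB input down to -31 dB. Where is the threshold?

Let T be the threshold. Output overshoot = (input overshoot)/R, so -31 − T = (-23 − T)/3.
3·(-31 − T) = -23 − T → 2·T = -93 − (-23) = -70.
T = -70/2 = -35 dB.

-35 dB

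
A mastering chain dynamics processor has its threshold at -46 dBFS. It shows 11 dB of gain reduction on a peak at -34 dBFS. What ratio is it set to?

Input overshoot = -34 − (-46) = 12 dB.
Output overshoot = 12 − 11 = 1 dB.
Ratio = input overshoot / output overshoot = 12 / 1 = 12.

12:1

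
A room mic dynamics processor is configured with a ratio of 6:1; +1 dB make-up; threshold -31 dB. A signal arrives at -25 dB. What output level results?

The input is 6 dB above the -31 dB threshold.
6:1 compression reduces that to 6/6 = 1 dB over.
So the level is -31 + 1 = -30 dB; make-up adds 1 dB, giving -29 dB.

-29 dB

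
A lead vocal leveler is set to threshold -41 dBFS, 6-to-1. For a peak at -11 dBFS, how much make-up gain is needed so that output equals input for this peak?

The peak compresses to -41 + 30/6 = -36 dBFS.
To reach -11 dBFS requires -11 − (-36) = 25 dB of make-up.

25 dB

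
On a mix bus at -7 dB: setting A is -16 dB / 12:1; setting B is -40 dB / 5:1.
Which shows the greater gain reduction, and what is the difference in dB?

B, by 18.15 dB

A: 9 dB over, compressed to 0.75 dB over, so 8.25 dB of GR.
B: 33 dB over, compressed to 6.6 dB over, so 26.4 dB of GR.
B reduces 18.15 dB more.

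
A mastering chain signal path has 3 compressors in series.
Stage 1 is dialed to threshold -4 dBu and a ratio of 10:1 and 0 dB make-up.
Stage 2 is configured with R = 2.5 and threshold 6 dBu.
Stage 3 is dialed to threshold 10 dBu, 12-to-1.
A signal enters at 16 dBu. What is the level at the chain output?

-2 dBu

Stage 1: 16 dBu is 20 dB over -4 dBu; at 10:1 that becomes 2 dB over, giving -2 dBu.
Stage 2: -2 dBu is at or below the 6 dBu threshold — no compression; output -2 dBu.
Stage 3: -2 dBu is at or below the 10 dBu threshold — no compression; output -2 dBu.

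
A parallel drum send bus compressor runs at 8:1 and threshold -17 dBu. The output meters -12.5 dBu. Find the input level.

19 dBu

The compressed level sits -12.5 − (-17) = 4.5 dB over threshold.
Undo the ratio: input overshoot = 4.5 × 8 = 36 dB, giving input = 19 dBu.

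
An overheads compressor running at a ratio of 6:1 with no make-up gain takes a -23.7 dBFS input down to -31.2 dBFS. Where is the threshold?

-32.7 dBFS

Let T be the threshold. Output overshoot = (input overshoot)/R, so -31.2 − T = (-23.7 − T)/6.
6·(-31.2 − T) = -23.7 − T → 5·T = -187.2 − (-23.7) = -163.5.
T = -163.5/5 = -32.7 dBFS.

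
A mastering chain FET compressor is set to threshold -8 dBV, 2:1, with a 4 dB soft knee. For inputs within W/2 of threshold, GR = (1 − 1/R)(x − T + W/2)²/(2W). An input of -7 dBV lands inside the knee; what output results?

-7.5625 dBV

x − T + W/2 = -7 − (-8) + 2 = 3.
GR = (1 − 1/2) × 3² / 8 = 0.5 × 9 / 8 = 0.5625 dB.
Output = -7 − 0.5625 = -7.5625 dBV.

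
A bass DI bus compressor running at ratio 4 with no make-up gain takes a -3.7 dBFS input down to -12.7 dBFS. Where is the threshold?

Let T be the threshold. Output overshoot = (input overshoot)/R, so -12.7 − T = (-3.7 − T)/4.
4·(-12.7 − T) = -3.7 − T → 3·T = -50.8 − (-3.7) = -47.1.
T = -47.1/3 = -15.7 dBFS.

-15.7 dBFS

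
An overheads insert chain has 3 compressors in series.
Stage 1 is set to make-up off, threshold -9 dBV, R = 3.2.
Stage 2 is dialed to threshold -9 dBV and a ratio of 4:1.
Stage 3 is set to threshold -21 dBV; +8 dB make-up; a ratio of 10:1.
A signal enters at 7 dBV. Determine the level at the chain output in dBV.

Stage 1: 7 dBV is 16 dB over -9 dBV; at 3.2:1 that becomes 5 dB over, giving -4 dBV.
Stage 2: -4 dBV is 5 dB over -9 dBV; at 4:1 that becomes 1.25 dB over, giving -7.75 dBV.
Stage 3: 13.25 dB above -21 dBV, reduced 10:1 to 1.325 dB above → -19.675 dBV; +8 dB make-up → -11.675 dBV.

-11.675 dBV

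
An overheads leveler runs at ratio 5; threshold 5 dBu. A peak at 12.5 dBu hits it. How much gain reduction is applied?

6 dB

Overshoot = 12.5 − 5 = 7.5 dB.
A 5:1 ratio leaves 1.5 dB of that excess.
GR = overshoot in − overshoot out = 7.5 − 1.5 = 6 dB.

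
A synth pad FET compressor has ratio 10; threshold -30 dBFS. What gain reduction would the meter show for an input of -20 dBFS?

Overshoot = -20 − (-30) = 10 dB.
At 10:1, output sits 10/10 = 1 dB above threshold.
GR = overshoot in − overshoot out = 10 − 1 = 9 dB.

9 dB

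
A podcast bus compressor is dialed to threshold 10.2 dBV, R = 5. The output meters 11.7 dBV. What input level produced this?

17.7 dBV

The compressed level sits 11.7 − 10.2 = 1.5 dB over threshold.
Input overshoot = R × output overshoot = 7.5 dB → input = 10.2 + 7.5 = 17.7 dBV.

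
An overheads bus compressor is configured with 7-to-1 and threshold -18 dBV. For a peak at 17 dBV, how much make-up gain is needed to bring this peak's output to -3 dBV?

10 dB

Overshoot 35 dB → 35/7 = 5 dB after compression, so the compressed level is -18 + 5 = -13 dBV.
Make-up = target − compressed = -3 − (-13) = 10 dB.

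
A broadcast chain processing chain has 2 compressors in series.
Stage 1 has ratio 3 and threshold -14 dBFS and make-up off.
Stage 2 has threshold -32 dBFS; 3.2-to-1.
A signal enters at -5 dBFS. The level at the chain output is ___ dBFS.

Stage 1: -5 dBFS is 9 dB over -14 dBFS; at 3:1 that becomes 3 dB over, giving -11 dBFS.
Stage 2: -11 dBFS is 21 dB over -32 dBFS; at 3.2:1 that becomes 6.5625 dB over, giving -25.4375 dBFS.

-25.4375 dBFS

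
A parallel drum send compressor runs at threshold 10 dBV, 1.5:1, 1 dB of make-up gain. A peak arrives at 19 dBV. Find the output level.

The input is 9 dB above the 10 dBV threshold.
The 9 dB excess becomes 6 dB after 1.5:1 reduction.
So the level is 10 + 6 = 16 dBV; make-up adds 1 dB, giving 17 dBV.

17 dBV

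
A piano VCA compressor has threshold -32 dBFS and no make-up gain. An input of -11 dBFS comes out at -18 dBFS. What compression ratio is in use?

Input overshoot = -11 − (-32) = 21 dB; output overshoot = -18 − (-32) = 14 dB.
Ratio = 21 / 14 = 1.5.

1.5:1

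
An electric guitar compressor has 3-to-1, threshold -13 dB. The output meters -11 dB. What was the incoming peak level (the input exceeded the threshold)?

-7 dB

Post-compression overshoot = -11 − (-13) = 2 dB.
Undo the ratio: input overshoot = 2 × 3 = 6 dB, giving input = -7 dB.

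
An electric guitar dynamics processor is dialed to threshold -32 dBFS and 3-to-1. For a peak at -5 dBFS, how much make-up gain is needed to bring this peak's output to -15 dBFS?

8 dB

Overshoot 27 dB → 27/3 = 9 dB after compression, so the compressed level is -32 + 9 = -23 dBFS.
Make-up = target − compressed = -15 − (-23) = 8 dB.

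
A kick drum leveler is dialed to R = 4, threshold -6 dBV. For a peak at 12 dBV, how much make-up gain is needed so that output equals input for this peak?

The peak compresses to -6 + 18/4 = -1.5 dBV.
To reach 12 dBV requires 12 − (-1.5) = 13.5 dB of make-up.

13.5 dB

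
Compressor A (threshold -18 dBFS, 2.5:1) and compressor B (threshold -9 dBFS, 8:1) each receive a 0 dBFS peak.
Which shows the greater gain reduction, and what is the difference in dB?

A, by 2.925 dB

A: 18 dB over, compressed to 7.2 dB over, so 10.8 dB of GR.
B: 9 dB over, compressed to 1.125 dB over, so 7.875 dB of GR.
Difference: 2.925 dB in favour of A.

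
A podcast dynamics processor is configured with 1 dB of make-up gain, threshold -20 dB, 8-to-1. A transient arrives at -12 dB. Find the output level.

-12 dB sits 8 dB over threshold.
8:1 compression reduces that to 8/8 = 1 dB over.
So the level is -20 + 1 = -19 dB; make-up adds 1 dB, giving -18 dB.

-18 dB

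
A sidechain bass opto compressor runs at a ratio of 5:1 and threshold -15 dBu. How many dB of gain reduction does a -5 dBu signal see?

8 dB

Overshoot = -5 − (-15) = 10 dB.
After 5:1 compression the overshoot becomes 10/5 = 2 dB.
GR = overshoot in − overshoot out = 10 − 2 = 8 dB.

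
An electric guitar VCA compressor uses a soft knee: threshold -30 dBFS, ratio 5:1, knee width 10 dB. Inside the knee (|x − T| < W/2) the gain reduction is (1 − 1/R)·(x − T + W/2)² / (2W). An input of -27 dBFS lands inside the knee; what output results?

x − T + W/2 = -27 − (-30) + 5 = 8.
GR = (1 − 1/5) × 8² / 20 = 0.8 × 64 / 20 = 2.56 dB.
Output = -27 − 2.56 = -29.56 dBFS.

-29.56 dBFS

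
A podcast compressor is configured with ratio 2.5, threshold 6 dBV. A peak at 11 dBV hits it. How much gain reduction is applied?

3 dB

Overshoot = 11 − 6 = 5 dB.
At 2.5:1, output sits 5/2.5 = 2 dB above threshold.
GR = overshoot in − overshoot out = 5 − 2 = 3 dB.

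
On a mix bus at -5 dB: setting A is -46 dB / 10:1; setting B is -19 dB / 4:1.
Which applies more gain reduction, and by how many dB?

A, by 26.4 dB

A: GR = 41 − 41/10 = 36.9 dB.
B: GR = 14 − 14/4 = 10.5 dB.
A reduces 26.4 dB more.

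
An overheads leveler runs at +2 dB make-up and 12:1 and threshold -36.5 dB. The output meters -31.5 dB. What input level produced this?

Remove make-up: -31.5 − 2 = -33.5 dB.
The compressed level sits -33.5 − (-36.5) = 3 dB over threshold.
Input overshoot = R × output overshoot = 36 dB → input = -36.5 + 36 = -0.5 dB.

-0.5 dB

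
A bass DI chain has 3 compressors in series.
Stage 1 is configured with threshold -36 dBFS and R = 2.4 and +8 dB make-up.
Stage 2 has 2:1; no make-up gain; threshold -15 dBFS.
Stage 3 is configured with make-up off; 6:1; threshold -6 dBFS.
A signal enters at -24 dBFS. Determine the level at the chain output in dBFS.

-23 dBFS

Stage 1: -24 dBFS is 12 dB over -36 dBFS; at 2.4:1 that becomes 5 dB over, giving -31 dBFS; +8 dB make-up → -23 dBFS.
Stage 2: -23 dBFS ≤ -15 dBFS, so stage 2 doesn't engage; output -23 dBFS.
Stage 3: -23 dBFS ≤ -6 dBFS, so stage 3 doesn't engage; output -23 dBFS.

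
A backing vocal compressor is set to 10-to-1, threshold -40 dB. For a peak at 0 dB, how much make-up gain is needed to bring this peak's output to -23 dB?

Overshoot 40 dB → 40/10 = 4 dB after compression, so the compressed level is -40 + 4 = -36 dB.
Make-up = target − compressed = -23 − (-36) = 13 dB.

13 dB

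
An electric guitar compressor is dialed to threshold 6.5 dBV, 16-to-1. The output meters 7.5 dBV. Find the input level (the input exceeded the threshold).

22.5 dBV

That's 1 dB above the 6.5 dBV threshold.
Input overshoot = R × output overshoot = 16 dB → input = 6.5 + 16 = 22.5 dBV.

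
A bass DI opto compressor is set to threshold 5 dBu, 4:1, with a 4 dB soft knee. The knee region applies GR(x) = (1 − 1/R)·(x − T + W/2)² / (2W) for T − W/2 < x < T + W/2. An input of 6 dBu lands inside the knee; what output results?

5.15625 dBu

x − T + W/2 = 6 − 5 + 2 = 3.
GR = (1 − 1/4) × 3² / 8 = 0.75 × 9 / 8 = 0.84375 dB.
Output = 6 − 0.84375 = 5.15625 dBu.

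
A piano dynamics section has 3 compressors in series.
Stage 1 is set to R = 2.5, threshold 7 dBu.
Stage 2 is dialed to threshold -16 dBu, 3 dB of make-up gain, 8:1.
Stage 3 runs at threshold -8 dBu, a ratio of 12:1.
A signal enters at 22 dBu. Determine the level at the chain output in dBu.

-9.375 dBu

Stage 1: overshoot 15 dB → 15/2.5 = 6 dB → 13 dBu.
Stage 2: 13 dBu is 29 dB over -16 dBu; at 8:1 that becomes 3.625 dB over, giving -12.375 dBu; +3 dB make-up → -9.375 dBu.
Stage 3: -9.375 dBu is at or below the -8 dBu threshold — no compression; output -9.375 dBu.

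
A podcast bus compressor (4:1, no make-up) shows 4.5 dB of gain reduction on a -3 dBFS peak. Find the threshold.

-9 dBFS

Input is 6 dB above T (since output overshoot × R = input overshoot: (-7.5 − T)·4 = -3 − T gives T = -9 dBFS).
Check: -9 + (-3 − (-9))/4 = -9 + 1.5 = -7.5 dBFS. ✓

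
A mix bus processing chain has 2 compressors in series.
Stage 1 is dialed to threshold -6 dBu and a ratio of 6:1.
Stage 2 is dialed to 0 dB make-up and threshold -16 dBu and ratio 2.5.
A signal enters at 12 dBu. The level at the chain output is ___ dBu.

Stage 1: overshoot 18 dB → 18/6 = 3 dB → -3 dBu.
Stage 2: -3 dBu is 13 dB over -16 dBu; at 2.5:1 that becomes 5.2 dB over, giving -10.8 dBu.

-10.8 dBu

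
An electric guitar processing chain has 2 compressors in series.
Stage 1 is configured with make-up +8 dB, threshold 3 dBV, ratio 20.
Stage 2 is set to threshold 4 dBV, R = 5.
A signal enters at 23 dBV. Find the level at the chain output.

5.6 dBV

Stage 1: 20 dB above 3 dBV, reduced 20:1 to 1 dB above → 4 dBV; +8 dB make-up → 12 dBV.
Stage 2: 12 dBV is 8 dB over 4 dBV; at 5:1 that becomes 1.6 dB over, giving 5.6 dBV.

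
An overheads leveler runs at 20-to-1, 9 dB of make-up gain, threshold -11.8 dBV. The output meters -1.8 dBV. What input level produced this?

8.2 dBV

Remove make-up: -1.8 − 9 = -10.8 dBV.
Post-compression overshoot = -10.8 − (-11.8) = 1 dB.
Input overshoot = R × output overshoot = 20 dB → input = -11.8 + 20 = 8.2 dBV.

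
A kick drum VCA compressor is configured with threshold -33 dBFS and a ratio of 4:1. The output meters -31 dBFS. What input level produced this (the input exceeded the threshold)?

Post-compression overshoot = -31 − (-33) = 2 dB.
Input overshoot = R × output overshoot = 8 dB → input = -33 + 8 = -25 dBFS.

-25 dBFS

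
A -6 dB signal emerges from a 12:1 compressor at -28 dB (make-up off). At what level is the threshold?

Gain reduction = -6 − (-28) = 22 dB; output overshoot = GR / (R − 1) = 22 / 11 = 2 dB.
Threshold = output − output overshoot = -28 − 2 = -30 dB.

-30 dB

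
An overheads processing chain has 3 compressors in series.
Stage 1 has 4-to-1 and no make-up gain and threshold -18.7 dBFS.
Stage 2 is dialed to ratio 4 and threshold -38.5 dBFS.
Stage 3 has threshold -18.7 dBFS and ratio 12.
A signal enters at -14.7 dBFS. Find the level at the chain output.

-33.3 dBFS

Stage 1: 4 dB above -18.7 dBFS, reduced 4:1 to 1 dB above → -17.7 dBFS.
Stage 2: 20.8 dB above -38.5 dBFS, reduced 4:1 to 5.2 dB above → -33.3 dBFS.
Stage 3: -33.3 dBFS is at or below the -18.7 dBFS threshold — no compression; output -33.3 dBFS.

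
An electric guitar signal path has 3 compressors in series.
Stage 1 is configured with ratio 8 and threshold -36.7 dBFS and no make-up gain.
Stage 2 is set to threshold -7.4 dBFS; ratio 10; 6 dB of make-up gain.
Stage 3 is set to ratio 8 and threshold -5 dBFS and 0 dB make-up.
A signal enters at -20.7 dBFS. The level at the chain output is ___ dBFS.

-28.7 dBFS

Stage 1: overshoot 16 dB → 16/8 = 2 dB → -34.7 dBFS.
Stage 2: -34.7 dBFS ≤ -7.4 dBFS, so stage 2 doesn't engage; make-up brings it to -28.7 dBFS.
Stage 3: -28.7 dBFS ≤ -5 dBFS, so stage 3 doesn't engage; output -28.7 dBFS.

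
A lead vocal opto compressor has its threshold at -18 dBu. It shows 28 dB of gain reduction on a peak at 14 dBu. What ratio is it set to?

8:1

Input overshoot = 14 − (-18) = 32 dB.
Output overshoot = 32 − 28 = 4 dB.
Ratio = input overshoot / output overshoot = 32 / 4 = 8.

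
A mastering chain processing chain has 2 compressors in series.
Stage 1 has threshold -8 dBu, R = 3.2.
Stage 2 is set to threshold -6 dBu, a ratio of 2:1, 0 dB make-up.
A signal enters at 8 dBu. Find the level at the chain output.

-4.5 dBu

Stage 1: 8 dBu is 16 dB over -8 dBu; at 3.2:1 that becomes 5 dB over, giving -3 dBu.
Stage 2: overshoot 3 dB → 3/2 = 1.5 dB → -4.5 dBu.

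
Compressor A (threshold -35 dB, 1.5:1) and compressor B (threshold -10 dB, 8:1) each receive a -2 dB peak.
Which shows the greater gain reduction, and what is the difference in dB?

A: GR = 33 − 33/1.5 = 11 dB.
B: GR = 8 − 8/8 = 7 dB.
A applies 4 dB more gain reduction.

A, by 4 dB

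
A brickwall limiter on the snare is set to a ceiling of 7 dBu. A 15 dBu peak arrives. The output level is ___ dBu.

7 dBu

At ∞:1, everything above 7 dBu is held at the ceiling.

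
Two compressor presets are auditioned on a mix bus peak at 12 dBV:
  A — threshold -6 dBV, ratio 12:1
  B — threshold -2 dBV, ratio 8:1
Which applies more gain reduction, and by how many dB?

A: overshoot 18 dB → output overshoot 1.5 dB → GR 16.5 dB.
B: overshoot 14 dB → output overshoot 1.75 dB → GR 12.25 dB.
Difference: 4.25 dB in favour of A.

A, by 4.25 dB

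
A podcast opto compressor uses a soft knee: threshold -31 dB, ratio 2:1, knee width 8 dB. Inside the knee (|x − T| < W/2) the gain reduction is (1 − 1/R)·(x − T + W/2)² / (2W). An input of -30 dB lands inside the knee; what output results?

-30.78125 dB

x − T + W/2 = -30 − (-31) + 4 = 5.
GR = (1 − 1/2) × 5² / 16 = 0.5 × 25 / 16 = 0.78125 dB.
Output = -30 − 0.78125 = -30.78125 dB.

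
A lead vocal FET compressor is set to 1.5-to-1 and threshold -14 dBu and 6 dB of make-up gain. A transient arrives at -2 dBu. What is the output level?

Overshoot: -2 − (-14) = 12 dB.
1.5:1 compression reduces that to 12/1.5 = 8 dB over.
So the level is -14 + 8 = -6 dBu; make-up adds 6 dB, giving 0 dBu.

0 dBu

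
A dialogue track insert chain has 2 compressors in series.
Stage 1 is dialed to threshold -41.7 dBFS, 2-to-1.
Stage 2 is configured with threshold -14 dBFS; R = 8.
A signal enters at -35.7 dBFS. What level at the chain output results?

-38.7 dBFS

Stage 1: overshoot 6 dB → 6/2 = 3 dB → -38.7 dBFS.
Stage 2: -38.7 dBFS is at or below the -14 dBFS threshold — no compression; output -38.7 dBFS.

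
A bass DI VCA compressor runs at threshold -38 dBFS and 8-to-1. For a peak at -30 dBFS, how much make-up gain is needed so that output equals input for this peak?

Overshoot 8 dB → 8/8 = 1 dB after compression, so the compressed level is -38 + 1 = -37 dBFS.
Make-up = target − compressed = -30 − (-37) = 7 dB.

7 dB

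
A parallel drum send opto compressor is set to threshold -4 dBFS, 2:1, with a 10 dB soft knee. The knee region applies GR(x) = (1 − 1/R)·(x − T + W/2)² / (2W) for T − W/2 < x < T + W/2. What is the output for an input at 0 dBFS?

x − T + W/2 = 0 − (-4) + 5 = 9.
GR = (1 − 1/2) × 9² / 20 = 0.5 × 81 / 20 = 2.025 dB.
Output = 0 − 2.025 = -2.025 dBFS.

-2.025 dBFS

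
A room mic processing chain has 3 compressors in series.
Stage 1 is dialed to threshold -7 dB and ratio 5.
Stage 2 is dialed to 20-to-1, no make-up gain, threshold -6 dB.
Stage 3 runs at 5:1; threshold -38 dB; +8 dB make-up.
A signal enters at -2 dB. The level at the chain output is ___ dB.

-23.6 dB

Stage 1: 5 dB above -7 dB, reduced 5:1 to 1 dB above → -6 dB.
Stage 2: below threshold (-6 ≤ -6); passes unchanged; output -6 dB.
Stage 3: -6 dB is 32 dB over -38 dB; at 5:1 that becomes 6.4 dB over, giving -31.6 dB; +8 dB make-up → -23.6 dB.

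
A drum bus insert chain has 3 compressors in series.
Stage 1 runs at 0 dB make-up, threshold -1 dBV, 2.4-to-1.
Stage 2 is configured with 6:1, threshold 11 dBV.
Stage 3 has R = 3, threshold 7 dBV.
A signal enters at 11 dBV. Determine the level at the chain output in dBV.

4 dBV

Stage 1: 12 dB above -1 dBV, reduced 2.4:1 to 5 dB above → 4 dBV.
Stage 2: 4 dBV ≤ 11 dBV, so stage 2 doesn't engage; output 4 dBV.
Stage 3: 4 dBV ≤ 7 dBV, so stage 3 doesn't engage; output 4 dBV.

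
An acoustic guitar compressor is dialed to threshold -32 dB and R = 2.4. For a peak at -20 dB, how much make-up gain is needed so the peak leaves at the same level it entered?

7 dB

The peak compresses to -32 + 12/2.4 = -27 dB.
To reach -20 dB requires -20 − (-27) = 7 dB of make-up.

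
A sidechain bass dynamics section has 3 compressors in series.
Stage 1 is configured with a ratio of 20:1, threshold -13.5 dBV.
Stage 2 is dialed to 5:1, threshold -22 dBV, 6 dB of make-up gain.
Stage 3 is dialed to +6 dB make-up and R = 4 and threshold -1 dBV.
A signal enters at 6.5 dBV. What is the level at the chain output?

Stage 1: overshoot 20 dB → 20/20 = 1 dB → -12.5 dBV.
Stage 2: overshoot 9.5 dB → 9.5/5 = 1.9 dB → -20.1 dBV; +6 dB make-up → -14.1 dBV.
Stage 3: below threshold (-14.1 ≤ -1); passes unchanged; make-up brings it to -8.1 dBV.

-8.1 dBV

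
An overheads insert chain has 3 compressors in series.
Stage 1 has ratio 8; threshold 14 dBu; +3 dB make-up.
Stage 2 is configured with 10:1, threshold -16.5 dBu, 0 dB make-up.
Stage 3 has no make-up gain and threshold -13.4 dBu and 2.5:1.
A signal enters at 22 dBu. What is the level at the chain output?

Stage 1: 22 dBu is 8 dB over 14 dBu; at 8:1 that becomes 1 dB over, giving 15 dBu; +3 dB make-up → 18 dBu.
Stage 2: 34.5 dB above -16.5 dBu, reduced 10:1 to 3.45 dB above → -13.05 dBu.
Stage 3: 0.35 dB above -13.4 dBu, reduced 2.5:1 to 0.14 dB above → -13.26 dBu.

-13.26 dBu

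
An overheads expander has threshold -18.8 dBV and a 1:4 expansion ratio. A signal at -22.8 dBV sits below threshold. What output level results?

Below threshold, a 1:4 expander applies gain = (4−1)×(T − x) of attenuation.
(4−1) × 4 = 12 dB, so output = -22.8 − 12 = -34.8 dBV.

-34.8 dBV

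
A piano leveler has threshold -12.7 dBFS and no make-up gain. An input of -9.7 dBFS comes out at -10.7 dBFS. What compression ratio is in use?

Input overshoot = -9.7 − (-12.7) = 3 dB; output overshoot = -10.7 − (-12.7) = 2 dB.
Ratio = 3 / 2 = 1.5.

1.5:1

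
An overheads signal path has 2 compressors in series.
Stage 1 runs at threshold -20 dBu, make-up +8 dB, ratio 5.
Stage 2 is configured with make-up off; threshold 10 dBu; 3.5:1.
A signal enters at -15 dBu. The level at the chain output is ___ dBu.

Stage 1: -15 dBu is 5 dB over -20 dBu; at 5:1 that becomes 1 dB over, giving -19 dBu; +8 dB make-up → -11 dBu.
Stage 2: -11 dBu is at or below the 10 dBu threshold — no compression; output -11 dBu.

-11 dBu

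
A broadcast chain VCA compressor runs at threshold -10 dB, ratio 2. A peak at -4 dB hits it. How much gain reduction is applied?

3 dB

Overshoot = -4 − (-10) = 6 dB.
At 2:1, output sits 6/2 = 3 dB above threshold.
Gain reduction = 6 − 3 = 3 dB.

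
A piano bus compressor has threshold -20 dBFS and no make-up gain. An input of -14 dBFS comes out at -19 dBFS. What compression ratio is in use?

6:1

Input overshoot = -14 − (-20) = 6 dB; output overshoot = -19 − (-20) = 1 dB.
Ratio = 6 / 1 = 6.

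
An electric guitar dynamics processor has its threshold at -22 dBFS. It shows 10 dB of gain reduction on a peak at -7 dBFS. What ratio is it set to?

Input overshoot = -7 − (-22) = 15 dB.
Output overshoot = 15 − 10 = 5 dB.
Ratio = input overshoot / output overshoot = 15 / 5 = 3.

3:1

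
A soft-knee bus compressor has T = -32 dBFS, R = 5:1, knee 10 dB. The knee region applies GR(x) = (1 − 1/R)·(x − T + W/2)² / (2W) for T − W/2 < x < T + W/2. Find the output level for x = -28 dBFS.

x − T + W/2 = -28 − (-32) + 5 = 9.
GR = (1 − 1/5) × 9² / 20 = 0.8 × 81 / 20 = 3.24 dB.
Output = -28 − 3.24 = -31.24 dBFS.

-31.24 dBFS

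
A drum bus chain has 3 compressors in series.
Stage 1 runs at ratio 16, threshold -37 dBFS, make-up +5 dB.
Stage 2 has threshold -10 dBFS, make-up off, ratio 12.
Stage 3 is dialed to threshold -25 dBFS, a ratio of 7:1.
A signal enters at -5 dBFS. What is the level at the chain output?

Stage 1: -5 dBFS is 32 dB over -37 dBFS; at 16:1 that becomes 2 dB over, giving -35 dBFS; +5 dB make-up → -30 dBFS.
Stage 2: -30 dBFS ≤ -10 dBFS, so stage 2 doesn't engage; output -30 dBFS.
Stage 3: below threshold (-30 ≤ -25); passes unchanged; output -30 dBFS.

-30 dBFS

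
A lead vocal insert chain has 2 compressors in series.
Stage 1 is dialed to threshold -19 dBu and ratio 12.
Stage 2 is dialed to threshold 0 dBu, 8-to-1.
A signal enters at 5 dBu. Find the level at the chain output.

-17 dBu

Stage 1: 24 dB above -19 dBu, reduced 12:1 to 2 dB above → -17 dBu.
Stage 2: -17 dBu ≤ 0 dBu, so stage 2 doesn't engage; output -17 dBu.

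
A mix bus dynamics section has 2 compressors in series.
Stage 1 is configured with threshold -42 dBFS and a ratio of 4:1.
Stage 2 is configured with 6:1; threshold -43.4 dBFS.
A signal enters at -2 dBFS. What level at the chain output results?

Stage 1: overshoot 40 dB → 40/4 = 10 dB → -32 dBFS.
Stage 2: 11.4 dB above -43.4 dBFS, reduced 6:1 to 1.9 dB above → -41.5 dBFS.

-41.5 dBFS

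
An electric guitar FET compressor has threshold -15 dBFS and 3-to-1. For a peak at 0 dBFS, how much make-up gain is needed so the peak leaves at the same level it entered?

Overshoot 15 dB → 15/3 = 5 dB after compression, so the compressed level is -15 + 5 = -10 dBFS.
Make-up = target − compressed = 0 − (-10) = 10 dB.

10 dB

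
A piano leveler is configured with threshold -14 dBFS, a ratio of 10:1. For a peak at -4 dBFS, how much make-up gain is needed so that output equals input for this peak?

Without make-up, output = threshold + overshoot/10 = -14 + 1 = -13 dBFS.
Gap to target: 9 dB.

9 dB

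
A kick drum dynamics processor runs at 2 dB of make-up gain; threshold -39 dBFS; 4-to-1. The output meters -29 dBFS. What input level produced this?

-7 dBFS

Stripping the +2 dB make-up gives -31 dBFS at the gain stage.
That's 8 dB above the -39 dBFS threshold.
Input overshoot = R × output overshoot = 32 dB → input = -39 + 32 = -7 dBFS.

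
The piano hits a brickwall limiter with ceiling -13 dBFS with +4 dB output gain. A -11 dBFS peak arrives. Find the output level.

At ∞:1, everything above -13 dBFS is held at the ceiling.
Output gain then adds 4 dB: -13 + 4 = -9 dBFS.

-9 dBFS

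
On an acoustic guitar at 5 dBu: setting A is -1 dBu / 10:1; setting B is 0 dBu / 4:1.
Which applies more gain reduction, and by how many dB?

A: 6 dB over, compressed to 0.6 dB over, so 5.4 dB of GR.
B: 5 dB over, compressed to 1.25 dB over, so 3.75 dB of GR.
A applies 1.65 dB more gain reduction.

A, by 1.65 dB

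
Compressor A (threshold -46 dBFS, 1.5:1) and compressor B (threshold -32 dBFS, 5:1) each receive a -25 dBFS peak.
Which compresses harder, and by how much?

A, by 1.4 dB

A: 21 dB over, compressed to 14 dB over, so 7 dB of GR.
B: 7 dB over, compressed to 1.4 dB over, so 5.6 dB of GR.
A applies 1.4 dB more gain reduction.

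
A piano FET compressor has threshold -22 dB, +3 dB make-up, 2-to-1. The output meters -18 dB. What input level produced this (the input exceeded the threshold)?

-20 dB

Before make-up, the level was -18 − 3 = -21 dB.
That's 1 dB above the -22 dB threshold.
Undo the ratio: input overshoot = 1 × 2 = 2 dB, giving input = -20 dB.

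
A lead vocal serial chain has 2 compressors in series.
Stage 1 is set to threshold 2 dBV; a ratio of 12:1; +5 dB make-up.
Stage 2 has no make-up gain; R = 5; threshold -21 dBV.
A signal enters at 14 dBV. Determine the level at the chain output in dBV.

-15.2 dBV

Stage 1: overshoot 12 dB → 12/12 = 1 dB → 3 dBV; +5 dB make-up → 8 dBV.
Stage 2: 8 dBV is 29 dB over -21 dBV; at 5:1 that becomes 5.8 dB over, giving -15.2 dBV.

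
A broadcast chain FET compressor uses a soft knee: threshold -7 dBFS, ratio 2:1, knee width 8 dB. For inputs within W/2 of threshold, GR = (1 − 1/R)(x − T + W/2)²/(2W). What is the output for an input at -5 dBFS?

x − T + W/2 = -5 − (-7) + 4 = 6.
GR = (1 − 1/2) × 6² / 16 = 0.5 × 36 / 16 = 1.125 dB.
Output = -5 − 1.125 = -6.125 dBFS.

-6.125 dBFS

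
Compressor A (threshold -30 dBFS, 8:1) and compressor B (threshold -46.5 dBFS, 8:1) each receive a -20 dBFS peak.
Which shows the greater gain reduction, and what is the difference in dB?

B, by 14.4375 dB

A: overshoot 10 dB → output overshoot 1.25 dB → GR 8.75 dB.
B: overshoot 26.5 dB → output overshoot 3.3125 dB → GR 23.1875 dB.
B reduces 14.4375 dB more.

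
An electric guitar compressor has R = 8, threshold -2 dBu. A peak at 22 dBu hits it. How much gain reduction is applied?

The signal is 24 dB above threshold.
At 8:1, output sits 24/8 = 3 dB above threshold.
Gain reduction = 24 − 3 = 21 dB.

21 dB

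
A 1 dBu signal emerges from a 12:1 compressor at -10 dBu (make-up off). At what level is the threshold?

-11 dBu

Let T be the threshold. Output overshoot = (input overshoot)/R, so -10 − T = (1 − T)/12.
12·(-10 − T) = 1 − T → 11·T = -120 − 1 = -121.
T = -121/11 = -11 dBu.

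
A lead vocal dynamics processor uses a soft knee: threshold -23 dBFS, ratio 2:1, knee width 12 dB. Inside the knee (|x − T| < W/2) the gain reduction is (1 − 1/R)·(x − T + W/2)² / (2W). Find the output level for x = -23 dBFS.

x − T + W/2 = -23 − (-23) + 6 = 6.
GR = (1 − 1/2) × 6² / 24 = 0.5 × 36 / 24 = 0.75 dB.
Output = -23 − 0.75 = -23.75 dBFS.

-23.75 dBFS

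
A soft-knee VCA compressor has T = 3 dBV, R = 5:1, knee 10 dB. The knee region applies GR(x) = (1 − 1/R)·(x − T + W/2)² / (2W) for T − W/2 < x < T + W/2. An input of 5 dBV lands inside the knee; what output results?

3.04 dBV

x − T + W/2 = 5 − 3 + 5 = 7.
GR = (1 − 1/5) × 7² / 20 = 0.8 × 49 / 20 = 1.96 dB.
Output = 5 − 1.96 = 3.04 dBV.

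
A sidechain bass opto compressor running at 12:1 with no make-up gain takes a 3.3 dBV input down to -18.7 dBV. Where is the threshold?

Gain reduction = 3.3 − (-18.7) = 22 dB; output overshoot = GR / (R − 1) = 22 / 11 = 2 dB.
Threshold = output − output overshoot = -18.7 − 2 = -20.7 dBV.

-20.7 dBV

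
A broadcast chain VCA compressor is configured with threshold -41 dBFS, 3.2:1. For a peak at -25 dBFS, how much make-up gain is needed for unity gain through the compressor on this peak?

Without make-up, output = threshold + overshoot/3.2 = -41 + 5 = -36 dBFS.
Gap to target: 11 dB.

11 dB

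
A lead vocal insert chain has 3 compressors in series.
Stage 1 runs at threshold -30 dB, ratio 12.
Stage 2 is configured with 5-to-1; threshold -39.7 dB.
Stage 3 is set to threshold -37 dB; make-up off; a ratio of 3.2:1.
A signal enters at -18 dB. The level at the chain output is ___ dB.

Stage 1: -18 dB is 12 dB over -30 dB; at 12:1 that becomes 1 dB over, giving -29 dB.
Stage 2: -29 dB is 10.7 dB over -39.7 dB; at 5:1 that becomes 2.14 dB over, giving -37.56 dB.
Stage 3: below threshold (-37.56 ≤ -37); passes unchanged; output -37.56 dB.

-37.56 dB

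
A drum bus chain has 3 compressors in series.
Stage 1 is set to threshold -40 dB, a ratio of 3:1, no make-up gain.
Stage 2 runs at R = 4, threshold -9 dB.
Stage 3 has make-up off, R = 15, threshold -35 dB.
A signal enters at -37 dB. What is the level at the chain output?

Stage 1: 3 dB above -40 dB, reduced 3:1 to 1 dB above → -39 dB.
Stage 2: -39 dB ≤ -9 dB, so stage 2 doesn't engage; output -39 dB.
Stage 3: below threshold (-39 ≤ -35); passes unchanged; output -39 dB.

-39 dB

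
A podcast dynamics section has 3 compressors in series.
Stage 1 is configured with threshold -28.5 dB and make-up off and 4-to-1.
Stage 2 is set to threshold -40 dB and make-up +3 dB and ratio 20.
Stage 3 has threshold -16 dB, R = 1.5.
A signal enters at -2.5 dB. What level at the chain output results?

Stage 1: -2.5 dB is 26 dB over -28.5 dB; at 4:1 that becomes 6.5 dB over, giving -22 dB.
Stage 2: -22 dB is 18 dB over -40 dB; at 20:1 that becomes 0.9 dB over, giving -39.1 dB; +3 dB make-up → -36.1 dB.
Stage 3: -36.1 dB ≤ -16 dB, so stage 3 doesn't engage; output -36.1 dB.

-36.1 dB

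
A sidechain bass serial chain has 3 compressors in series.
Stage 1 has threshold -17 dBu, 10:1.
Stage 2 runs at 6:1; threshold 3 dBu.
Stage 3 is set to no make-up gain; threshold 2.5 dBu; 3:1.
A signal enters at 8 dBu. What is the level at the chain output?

-14.5 dBu

Stage 1: 8 dBu is 25 dB over -17 dBu; at 10:1 that becomes 2.5 dB over, giving -14.5 dBu.
Stage 2: -14.5 dBu is at or below the 3 dBu threshold — no compression; output -14.5 dBu.
Stage 3: -14.5 dBu is at or below the 2.5 dBu threshold — no compression; output -14.5 dBu.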